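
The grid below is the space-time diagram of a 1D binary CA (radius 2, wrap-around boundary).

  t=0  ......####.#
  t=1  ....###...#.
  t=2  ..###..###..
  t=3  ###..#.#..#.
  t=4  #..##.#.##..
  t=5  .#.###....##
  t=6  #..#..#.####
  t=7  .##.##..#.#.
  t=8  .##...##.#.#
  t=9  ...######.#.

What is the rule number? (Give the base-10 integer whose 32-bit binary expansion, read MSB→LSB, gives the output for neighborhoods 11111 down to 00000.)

2273715918

  #####|#  b31=1 t=6,i=10
  ####.|.  b30=0 t=0,i=8
  ###.#|.  b29=0 t=0,i=9
  ###..|.  b28=0 t=1,i=6
  ##.##|.  b27=0 t=7,i=3
  ##.#.|#  b26=1 t=0,i=10
  ##..#|#  b25=1 t=2,i=5
  ##...|#  b24=1 t=1,i=7
  #.###|#  b23=1 t=3,i=0
  #.##.|.  b22=0 t=4,i=8
  #.#.#|.  b21=0 t=4,i=6
  #.#..|.  b20=0 t=0,i=11
  #..##|.  b19=0 t=2,i=6
  #..#.|#  b18=1 t=3,i=4
  #...#|#  b17=1 t=1,i=8
  #....|.  b16=0 t=0,i=1
  .####|.  b15=0 t=0,i=7
  .###.|.  b14=0 t=1,i=5
  .##.#|#  b13=1 t=4,i=4
  .##..|.  b12=0 t=4,i=9
  .#.##|.  b11=0 t=3,i=11
  .#.#.|#  b10=1 t=3,i=6
  .#..#|#  b9=1 t=3,i=8
  .#...|.  b8=0 t=0,i=0
  ..###|#  b7=1 t=0,i=6
  ..##.|#  b6=1 t=4,i=3
  ..#.#|.  b5=0 t=3,i=5
  ..#..|.  b4=0 t=1,i=10
  ...##|#  b3=1 t=0,i=5
  ...#.|#  b2=1 t=1,i=9
  ....#|#  b1=1 t=0,i=4
  .....|.  b0=0 t=0,i=2
  bits 10000111100001100010011011001110 = 2273715918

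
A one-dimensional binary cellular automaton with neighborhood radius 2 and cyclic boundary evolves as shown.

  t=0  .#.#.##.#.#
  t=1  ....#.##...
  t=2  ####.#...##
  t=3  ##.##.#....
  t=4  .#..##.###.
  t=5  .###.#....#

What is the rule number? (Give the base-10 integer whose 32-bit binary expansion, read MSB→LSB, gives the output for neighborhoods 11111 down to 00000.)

  nb #####: next=#  (t=2,i=0, bit31=1)
  nb ####.: next=.  (t=2,i=2, bit30=0)
  nb ###.#: next=#  (t=2,i=3, bit29=1)
  nb ###..: next=.  (t=4,i=9, bit28=0)
  nb ##.##: next=.  (t=3,i=2, bit27=0)
  nb ##.#.: next=#  (t=0,i=7, bit26=1)
  nb ##..#: next=#  (t=4,i=10, bit25=1)
  nb ##...: next=.  (t=1,i=8, bit24=0)
  nb #.###: next=.  (t=4,i=7, bit23=0)
  nb #.##.: next=.  (t=0,i=5, bit22=0)
  nb #.#.#: next=.  (t=0,i=1, bit21=0)
  nb #.#..: next=.  (t=2,i=5, bit20=0)
  nb #..##: next=#  (t=4,i=3, bit19=1)
  nb #..#.: next=.  (t=4,i=0, bit18=0)
  nb #...#: next=.  (t=2,i=7, bit17=0)
  nb #....: next=#  (t=1,i=9, bit16=1)
  nb .####: next=.  (t=2,i=10, bit15=0)
  nb .###.: next=.  (t=4,i=8, bit14=0)
  nb .##.#: next=#  (t=0,i=6, bit13=1)
  nb .##..: next=.  (t=1,i=7, bit12=0)
  nb .#.##: next=#  (t=0,i=4, bit11=1)
  nb .#.#.: next=.  (t=0,i=0, bit10=0)
  nb .#..#: next=#  (t=4,i=2, bit9=1)
  nb .#...: next=#  (t=2,i=6, bit8=1)
  nb ..###: next=.  (t=2,i=9, bit7=0)
  nb ..##.: next=.  (t=3,i=0, bit6=0)
  nb ..#.#: next=.  (t=1,i=4, bit5=0)
  nb ..#..: next=#  (t=4,i=1, bit4=1)
  nb ...##: next=.  (t=2,i=8, bit3=0)
  nb ...#.: next=#  (t=1,i=3, bit2=1)
  nb ....#: next=#  (t=1,i=2, bit1=1)
  nb .....: next=#  (t=1,i=0, bit0=1)
  bits 10100110000010010010101100010111 = 2785618711

2785618711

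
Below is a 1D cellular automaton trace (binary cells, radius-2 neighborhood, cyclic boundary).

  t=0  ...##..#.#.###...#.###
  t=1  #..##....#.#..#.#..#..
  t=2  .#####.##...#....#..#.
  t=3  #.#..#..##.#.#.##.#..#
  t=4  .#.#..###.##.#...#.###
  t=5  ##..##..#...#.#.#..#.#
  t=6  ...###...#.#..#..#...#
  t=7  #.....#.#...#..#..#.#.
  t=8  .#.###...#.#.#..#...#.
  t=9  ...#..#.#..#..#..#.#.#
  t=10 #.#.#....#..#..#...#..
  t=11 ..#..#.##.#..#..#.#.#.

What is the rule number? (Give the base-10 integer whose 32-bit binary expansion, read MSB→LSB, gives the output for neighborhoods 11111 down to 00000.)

  [31] ##### => .  t=2,i=3
  [30] ####. => .  t=2,i=4
  [29] ###.# => #  t=2,i=5
  [28] ###.. => .  t=0,i=13
  [27] ##.## => .  t=2,i=6
  [26] ##.#. => #  t=3,i=1
  [25] ##..# => .  t=0,i=5
  [24] ##... => #  t=0,i=0
  [23] #.### => #  t=0,i=11
  [22] #.##. => .  t=2,i=7
  [21] #.#.# => #  t=0,i=9
  [20] #.#.. => .  t=1,i=11
  [19] #..## => #  t=1,i=2
  [18] #..#. => .  t=0,i=6
  [17] #...# => .  t=0,i=1
  [16] #.... => .  t=1,i=6
  [15] .#### => #  t=2,i=2
  [14] .###. => .  t=0,i=12
  [13] .##.# => .  t=3,i=0
  [12] .##.. => #  t=0,i=4
  [11] .#.## => .  t=0,i=10
  [10] .#.#. => .  t=0,i=8
  [9] .#..# => #  t=1,i=1
  [8] .#... => #  t=2,i=13
  [7] ..### => .  t=2,i=1
  [6] ..##. => #  t=0,i=3
  [5] ..#.# => .  t=0,i=7
  [4] ..#.. => .  t=1,i=0
  [3] ...## => .  t=0,i=2
  [2] ...#. => #  t=0,i=16
  [1] ....# => #  t=1,i=7
  [0] ..... => #  t=7,i=3
  bits 00100101101010001001001101000111 = 631804743

631804743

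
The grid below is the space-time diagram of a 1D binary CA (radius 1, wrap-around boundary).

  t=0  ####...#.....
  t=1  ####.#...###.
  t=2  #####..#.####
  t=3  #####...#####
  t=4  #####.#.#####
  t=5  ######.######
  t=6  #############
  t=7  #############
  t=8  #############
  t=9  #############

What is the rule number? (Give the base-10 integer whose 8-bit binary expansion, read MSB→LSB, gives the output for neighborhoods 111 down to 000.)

  nb ###: next=#  (t=0,i=1, bit7=1)
  nb ##.: next=#  (t=0,i=3, bit6=1)
  nb #.#: next=#  (t=1,i=4, bit5=1)
  nb #..: next=.  (t=0,i=4, bit4=0)
  nb .##: next=#  (t=0,i=0, bit3=1)
  nb .#.: next=.  (t=0,i=7, bit2=0)
  nb ..#: next=.  (t=0,i=6, bit1=0)
  nb ...: next=#  (t=0,i=5, bit0=1)
  bits 11101001 = 233

233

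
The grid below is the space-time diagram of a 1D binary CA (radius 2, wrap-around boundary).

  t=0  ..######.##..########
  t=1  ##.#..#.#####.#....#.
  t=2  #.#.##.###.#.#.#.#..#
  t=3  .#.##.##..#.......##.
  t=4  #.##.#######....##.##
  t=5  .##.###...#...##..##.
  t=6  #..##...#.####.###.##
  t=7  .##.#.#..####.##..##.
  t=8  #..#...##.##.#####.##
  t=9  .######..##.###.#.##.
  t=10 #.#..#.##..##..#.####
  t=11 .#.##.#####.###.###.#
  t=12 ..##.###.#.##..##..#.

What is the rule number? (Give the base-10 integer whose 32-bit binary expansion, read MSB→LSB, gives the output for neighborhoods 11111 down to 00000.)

  [31] ##### => .  t=0,i=4
  [30] ####. => #  t=0,i=6
  [29] ###.# => .  t=0,i=7
  [28] ###.. => .  t=0,i=20
  [27] ##.## => #  t=0,i=8
  [26] ##.#. => #  t=1,i=2
  [25] ##..# => #  t=0,i=0
  [24] ##... => .  t=4,i=12
  [23] #.### => #  t=1,i=8
  [22] #.##. => #  t=0,i=9
  [21] #.#.# => .  t=2,i=2
  [20] #.#.. => .  t=1,i=3
  [19] #..## => #  t=0,i=1
  [18] #..#. => #  t=1,i=5
  [17] #...# => #  t=5,i=8
  [16] #.... => .  t=1,i=16
  [15] .#### => #  t=0,i=3
  [14] .###. => .  t=2,i=8
  [13] .##.# => .  t=1,i=1
  [12] .##.. => #  t=0,i=10
  [11] .#.## => #  t=1,i=7
  [10] .#.#. => .  t=2,i=12
  [9] .#..# => #  t=1,i=4
  [8] .#... => #  t=1,i=15
  [7] ..### => .  t=0,i=2
  [6] ..##. => .  t=2,i=20
  [5] ..#.# => .  t=1,i=6
  [4] ..#.. => #  t=3,i=10
  [3] ...## => #  t=3,i=17
  [2] ...#. => .  t=1,i=18
  [1] ....# => #  t=1,i=17
  [0] ..... => .  t=3,i=13
  bits 01001110110011101001101100011010 = 1322162970

1322162970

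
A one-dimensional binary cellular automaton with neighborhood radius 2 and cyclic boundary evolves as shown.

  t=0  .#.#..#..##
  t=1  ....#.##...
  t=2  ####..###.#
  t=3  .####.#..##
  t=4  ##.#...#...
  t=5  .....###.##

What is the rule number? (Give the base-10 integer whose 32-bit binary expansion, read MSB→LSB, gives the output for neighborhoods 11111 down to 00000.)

3686929055

  [31] ##### => #  t=2,i=1
  [30] ####. => #  t=2,i=2
  [29] ###.# => .  t=2,i=8
  [28] ###.. => #  t=2,i=3
  [27] ##.## => #  t=2,i=9
  [26] ##.#. => .  t=0,i=0
  [25] ##..# => #  t=2,i=4
  [24] ##... => #  t=1,i=8
  [23] #.### => #  t=2,i=10
  [22] #.##. => #  t=1,i=6
  [21] #.#.# => .  t=0,i=1
  [20] #.#.. => .  t=0,i=3
  [19] #..## => .  t=0,i=8
  [18] #..#. => .  t=0,i=5
  [17] #...# => #  t=4,i=5
  [16] #.... => .  t=1,i=9
  [15] .#### => .  t=2,i=0
  [14] .###. => .  t=2,i=7
  [13] .##.# => .  t=0,i=10
  [12] .##.. => #  t=1,i=7
  [11] .#.## => .  t=1,i=5
  [10] .#.#. => .  t=0,i=2
  [9] .#..# => #  t=0,i=4
  [8] .#... => .  t=4,i=4
  [7] ..### => #  t=2,i=6
  [6] ..##. => .  t=0,i=9
  [5] ..#.# => .  t=1,i=4
  [4] ..#.. => #  t=0,i=6
  [3] ...## => #  t=4,i=10
  [2] ...#. => #  t=1,i=3
  [1] ....# => #  t=1,i=2
  [0] ..... => #  t=1,i=0
  bits 11011011110000100001001010011111 = 3686929055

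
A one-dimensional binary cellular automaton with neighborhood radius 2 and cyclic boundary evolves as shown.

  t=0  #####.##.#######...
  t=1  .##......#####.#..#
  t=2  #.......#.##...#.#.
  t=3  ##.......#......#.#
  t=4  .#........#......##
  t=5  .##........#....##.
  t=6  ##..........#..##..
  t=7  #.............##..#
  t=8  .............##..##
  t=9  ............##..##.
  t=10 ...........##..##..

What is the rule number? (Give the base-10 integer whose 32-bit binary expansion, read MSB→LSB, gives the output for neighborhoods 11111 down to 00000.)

2426178888

  [31] ##### => #  t=0,i=2
  [30] ####. => .  t=0,i=3
  [29] ###.# => .  t=0,i=4
  [28] ###.. => #  t=0,i=15
  [27] ##.## => .  t=0,i=5
  [26] ##.#. => .  t=1,i=14
  [25] ##..# => .  t=5,i=18
  [24] ##... => .  t=0,i=16
  [23] #.### => #  t=0,i=9
  [22] #.##. => .  t=0,i=6
  [21] #.#.# => .  t=2,i=17
  [20] #.#.. => #  t=1,i=15
  [19] #..## => #  t=5,i=0
  [18] #..#. => #  t=1,i=17
  [17] #...# => .  t=0,i=17
  [16] #.... => .  t=1,i=4
  [15] .#### => #  t=0,i=1
  [14] .###. => .  t=3,i=0
  [13] .##.# => .  t=0,i=7
  [12] .##.. => .  t=1,i=2
  [11] .#.## => #  t=1,i=0
  [10] .#.#. => #  t=2,i=16
  [9] .#..# => .  t=1,i=16
  [8] .#... => #  t=2,i=1
  [7] ..### => .  t=0,i=0
  [6] ..##. => #  t=4,i=17
  [5] ..#.# => .  t=1,i=18
  [4] ..#.. => .  t=3,i=9
  [3] ...## => #  t=0,i=18
  [2] ...#. => .  t=2,i=7
  [1] ....# => .  t=1,i=7
  [0] ..... => .  t=1,i=5
  bits 10010000100111001000110101001000 = 2426178888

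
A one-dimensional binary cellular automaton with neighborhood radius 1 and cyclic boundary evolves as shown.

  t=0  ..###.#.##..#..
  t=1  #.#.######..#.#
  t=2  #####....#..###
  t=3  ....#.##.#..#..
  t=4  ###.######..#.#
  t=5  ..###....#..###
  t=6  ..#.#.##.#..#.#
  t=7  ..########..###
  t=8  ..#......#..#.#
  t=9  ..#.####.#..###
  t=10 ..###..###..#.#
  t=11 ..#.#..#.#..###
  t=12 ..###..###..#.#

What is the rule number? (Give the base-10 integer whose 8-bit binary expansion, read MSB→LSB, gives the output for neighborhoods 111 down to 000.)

  ###|.  b7=0 t=0,i=3
  ##.|#  b6=1 t=0,i=4
  #.#|#  b5=1 t=0,i=5
  #..|.  b4=0 t=0,i=10
  .##|#  b3=1 t=0,i=2
  .#.|#  b2=1 t=0,i=6
  ..#|.  b1=0 t=0,i=1
  ...|#  b0=1 t=0,i=0
  bits 01101101 = 109

109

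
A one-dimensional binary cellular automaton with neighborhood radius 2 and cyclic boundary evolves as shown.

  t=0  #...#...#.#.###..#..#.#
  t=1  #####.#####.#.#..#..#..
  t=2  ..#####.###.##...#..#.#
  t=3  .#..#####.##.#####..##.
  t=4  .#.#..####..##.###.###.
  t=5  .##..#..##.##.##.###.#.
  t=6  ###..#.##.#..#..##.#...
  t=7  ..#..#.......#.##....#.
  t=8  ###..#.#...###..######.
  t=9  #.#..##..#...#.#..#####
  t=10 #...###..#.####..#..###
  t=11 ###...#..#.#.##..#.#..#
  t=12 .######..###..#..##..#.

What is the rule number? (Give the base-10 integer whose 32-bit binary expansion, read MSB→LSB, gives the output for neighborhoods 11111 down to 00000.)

  nb #####: next=#  (t=1,i=2, bit31=1)
  nb ####.: next=#  (t=1,i=3, bit30=1)
  nb ###.#: next=#  (t=1,i=4, bit29=1)
  nb ###..: next=#  (t=0,i=14, bit28=1)
  nb ##.##: next=#  (t=1,i=5, bit27=1)
  nb ##.#.: next=.  (t=1,i=11, bit26=0)
  nb ##..#: next=.  (t=0,i=15, bit25=0)
  nb ##...: next=#  (t=0,i=1, bit24=1)
  nb #.###: next=#  (t=0,i=12, bit23=1)
  nb #.##.: next=.  (t=0,i=22, bit22=0)
  nb #.#.#: next=#  (t=0,i=10, bit21=1)
  nb #.#..: next=.  (t=1,i=14, bit20=0)
  nb #..##: next=#  (t=1,i=22, bit19=1)
  nb #..#.: next=.  (t=0,i=16, bit18=0)
  nb #...#: next=#  (t=0,i=2, bit17=1)
  nb #....: next=#  (t=7,i=7, bit16=1)
  nb .####: next=.  (t=1,i=1, bit15=0)
  nb .###.: next=.  (t=0,i=13, bit14=0)
  nb .##.#: next=.  (t=3,i=11, bit13=0)
  nb .##..: next=#  (t=0,i=0, bit12=1)
  nb .#.##: next=.  (t=0,i=11, bit11=0)
  nb .#.#.: next=#  (t=0,i=9, bit10=1)
  nb .#..#: next=.  (t=0,i=18, bit9=0)
  nb .#...: next=.  (t=0,i=5, bit8=0)
  nb ..###: next=.  (t=1,i=0, bit7=0)
  nb ..##.: next=#  (t=3,i=20, bit6=1)
  nb ..#.#: next=#  (t=0,i=8, bit5=1)
  nb ..#..: next=#  (t=0,i=4, bit4=1)
  nb ...##: next=.  (t=6,i=22, bit3=0)
  nb ...#.: next=#  (t=0,i=3, bit2=1)
  nb ....#: next=#  (t=7,i=11, bit1=1)
  nb .....: next=.  (t=7,i=8, bit0=0)
  bits 11111001101010110001010001110110 = 4188738678

4188738678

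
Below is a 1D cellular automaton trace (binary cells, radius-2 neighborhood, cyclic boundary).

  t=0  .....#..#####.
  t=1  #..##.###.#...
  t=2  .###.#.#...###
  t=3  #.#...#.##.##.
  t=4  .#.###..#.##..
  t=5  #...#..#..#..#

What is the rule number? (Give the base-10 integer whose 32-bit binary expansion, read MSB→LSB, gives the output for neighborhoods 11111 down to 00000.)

2286897094

  [31] ##### => #  t=0,i=10
  [30] ####. => .  t=0,i=11
  [29] ###.# => .  t=1,i=8
  [28] ###.. => .  t=0,i=12
  [27] ##.## => #  t=1,i=5
  [26] ##.#. => .  t=1,i=9
  [25] ##..# => .  t=4,i=6
  [24] ##... => .  t=0,i=13
  [23] #.### => .  t=1,i=6
  [22] #.##. => #  t=3,i=8
  [21] #.#.# => .  t=2,i=5
  [20] #.#.. => .  t=1,i=10
  [19] #..## => #  t=0,i=7
  [18] #..#. => #  t=4,i=7
  [17] #...# => #  t=1,i=12
  [16] #.... => #  t=0,i=0
  [15] .#### => .  t=0,i=9
  [14] .###. => #  t=1,i=7
  [13] .##.# => .  t=1,i=4
  [12] .##.. => .  t=4,i=11
  [11] .#.## => .  t=3,i=7
  [10] .#.#. => #  t=2,i=6
  [9] .#..# => #  t=0,i=6
  [8] .#... => #  t=1,i=11
  [7] ..### => #  t=0,i=8
  [6] ..##. => #  t=1,i=3
  [5] ..#.# => .  t=3,i=6
  [4] ..#.. => .  t=0,i=5
  [3] ...## => .  t=2,i=10
  [2] ...#. => #  t=0,i=4
  [1] ....# => #  t=0,i=3
  [0] ..... => .  t=0,i=1
  bits 10001000010011110100011111000110 = 2286897094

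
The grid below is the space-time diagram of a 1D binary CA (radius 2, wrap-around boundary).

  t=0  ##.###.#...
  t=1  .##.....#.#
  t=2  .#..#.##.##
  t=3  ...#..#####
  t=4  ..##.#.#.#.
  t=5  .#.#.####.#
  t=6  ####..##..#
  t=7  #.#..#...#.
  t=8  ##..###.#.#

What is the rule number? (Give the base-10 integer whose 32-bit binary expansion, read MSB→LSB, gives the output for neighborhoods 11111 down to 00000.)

  [31] ##### => .  t=3,i=8
  [30] ####. => #  t=3,i=9
  [29] ###.# => .  t=0,i=5
  [28] ###.. => .  t=3,i=10
  [27] ##.## => #  t=0,i=2
  [26] ##.#. => .  t=0,i=6
  [25] ##..# => .  t=6,i=4
  [24] ##... => .  t=1,i=3
  [23] #.### => .  t=0,i=3
  [22] #.##. => #  t=1,i=1
  [21] #.#.# => #  t=1,i=10
  [20] #.#.. => .  t=0,i=7
  [19] #..## => #  t=3,i=5
  [18] #..#. => #  t=2,i=3
  [17] #...# => .  t=0,i=9
  [16] #.... => #  t=1,i=4
  [15] .#### => #  t=3,i=7
  [14] .###. => .  t=0,i=4
  [13] .##.# => #  t=0,i=1
  [12] .##.. => .  t=1,i=2
  [11] .#.## => .  t=1,i=0
  [10] .#.#. => #  t=1,i=9
  [9] .#..# => .  t=2,i=2
  [8] .#... => #  t=0,i=8
  [7] ..### => .  t=3,i=6
  [6] ..##. => .  t=0,i=0
  [5] ..#.# => .  t=1,i=8
  [4] ..#.. => #  t=3,i=3
  [3] ...## => #  t=0,i=10
  [2] ...#. => #  t=1,i=7
  [1] ....# => #  t=1,i=6
  [0] ..... => .  t=1,i=5
  bits 01001000011011011010010100011110 = 1215145246

1215145246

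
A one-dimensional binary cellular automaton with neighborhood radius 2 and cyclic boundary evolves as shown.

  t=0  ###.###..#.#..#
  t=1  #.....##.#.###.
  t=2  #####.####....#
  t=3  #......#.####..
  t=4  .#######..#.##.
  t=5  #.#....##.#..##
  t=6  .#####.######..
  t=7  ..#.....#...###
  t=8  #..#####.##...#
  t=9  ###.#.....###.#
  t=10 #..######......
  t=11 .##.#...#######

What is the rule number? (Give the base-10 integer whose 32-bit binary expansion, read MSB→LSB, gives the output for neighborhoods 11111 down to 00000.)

389788519

  nb #####: next=.  (t=2,i=1, bit31=0)
  nb ####.: next=.  (t=0,i=1, bit30=0)
  nb ###.#: next=.  (t=0,i=2, bit29=0)
  nb ###..: next=#  (t=0,i=6, bit28=1)
  nb ##.##: next=.  (t=0,i=3, bit27=0)
  nb ##.#.: next=#  (t=1,i=8, bit26=1)
  nb ##..#: next=#  (t=0,i=7, bit25=1)
  nb ##...: next=#  (t=2,i=10, bit24=1)
  nb #.###: next=.  (t=0,i=4, bit23=0)
  nb #.##.: next=.  (t=4,i=12, bit22=0)
  nb #.#.#: next=#  (t=1,i=9, bit21=1)
  nb #.#..: next=#  (t=0,i=11, bit20=1)
  nb #..##: next=#  (t=0,i=13, bit19=1)
  nb #..#.: next=.  (t=0,i=8, bit18=0)
  nb #...#: next=#  (t=6,i=14, bit17=1)
  nb #....: next=#  (t=1,i=2, bit16=1)
  nb .####: next=#  (t=0,i=0, bit15=1)
  nb .###.: next=.  (t=0,i=5, bit14=0)
  nb .##.#: next=#  (t=1,i=7, bit13=1)
  nb .##..: next=#  (t=4,i=13, bit12=1)
  nb .#.##: next=.  (t=1,i=10, bit11=0)
  nb .#.#.: next=.  (t=0,i=10, bit10=0)
  nb .#..#: next=#  (t=0,i=12, bit9=1)
  nb .#...: next=#  (t=1,i=1, bit8=1)
  nb ..###: next=.  (t=0,i=14, bit7=0)
  nb ..##.: next=#  (t=1,i=6, bit6=1)
  nb ..#.#: next=#  (t=0,i=9, bit5=1)
  nb ..#..: next=.  (t=3,i=0, bit4=0)
  nb ...##: next=.  (t=1,i=5, bit3=0)
  nb ...#.: next=#  (t=3,i=6, bit2=1)
  nb ....#: next=#  (t=1,i=4, bit1=1)
  nb .....: next=#  (t=1,i=3, bit0=1)
  bits 00010111001110111011001101100111 = 389788519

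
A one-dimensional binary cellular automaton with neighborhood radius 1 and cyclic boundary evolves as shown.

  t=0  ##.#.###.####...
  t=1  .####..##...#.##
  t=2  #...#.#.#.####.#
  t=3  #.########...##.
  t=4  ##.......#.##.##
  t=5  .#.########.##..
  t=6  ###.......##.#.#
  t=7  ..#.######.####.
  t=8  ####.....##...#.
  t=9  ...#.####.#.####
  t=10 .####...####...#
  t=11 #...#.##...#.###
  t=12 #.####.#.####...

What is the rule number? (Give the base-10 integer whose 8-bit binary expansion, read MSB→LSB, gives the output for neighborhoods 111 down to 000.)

103

  ###|.  b7=0 t=0,i=6
  ##.|#  b6=1 t=0,i=1
  #.#|#  b5=1 t=0,i=2
  #..|.  b4=0 t=0,i=13
  .##|.  b3=0 t=0,i=0
  .#.|#  b2=1 t=0,i=3
  ..#|#  b1=1 t=0,i=15
  ...|#  b0=1 t=0,i=14
  bits 01100111 = 103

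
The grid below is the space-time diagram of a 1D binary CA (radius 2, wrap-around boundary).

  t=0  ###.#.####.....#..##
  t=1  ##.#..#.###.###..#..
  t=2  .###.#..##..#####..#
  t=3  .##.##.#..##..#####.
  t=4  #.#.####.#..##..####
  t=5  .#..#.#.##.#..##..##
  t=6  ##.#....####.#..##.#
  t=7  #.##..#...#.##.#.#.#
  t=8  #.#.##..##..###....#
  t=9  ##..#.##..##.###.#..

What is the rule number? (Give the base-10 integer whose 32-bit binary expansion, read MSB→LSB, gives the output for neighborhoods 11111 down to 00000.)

3621675015

  #####|#  b31=1 t=0,i=0
  ####.|#  b30=1 t=0,i=1
  ###.#|.  b29=0 t=0,i=2
  ###..|#  b28=1 t=0,i=9
  ##.##|.  b27=0 t=1,i=11
  ##.#.|#  b26=1 t=0,i=3
  ##..#|#  b25=1 t=1,i=15
  ##...|#  b24=1 t=0,i=10
  #.###|#  b23=1 t=0,i=6
  #.##.|#  b22=1 t=3,i=4
  #.#.#|.  b21=0 t=0,i=4
  #.#..|#  b20=1 t=1,i=3
  #..##|#  b19=1 t=0,i=17
  #..#.|#  b18=1 t=1,i=5
  #...#|#  b17=1 t=7,i=8
  #....|.  b16=0 t=0,i=11
  .####|.  b15=0 t=0,i=7
  .###.|#  b14=1 t=1,i=9
  .##.#|#  b13=1 t=1,i=1
  .##..|.  b12=0 t=2,i=9
  .#.##|.  b11=0 t=0,i=5
  .#.#.|.  b10=0 t=5,i=5
  .#..#|.  b9=0 t=0,i=16
  .#...|.  b8=0 t=6,i=4
  ..###|.  b7=0 t=0,i=18
  ..##.|.  b6=0 t=1,i=0
  ..#.#|.  b5=0 t=1,i=6
  ..#..|.  b4=0 t=0,i=15
  ...##|.  b3=0 t=6,i=7
  ...#.|#  b2=1 t=0,i=14
  ....#|#  b1=1 t=0,i=13
  .....|#  b0=1 t=0,i=12
  bits 11010111110111100110000000000111 = 3621675015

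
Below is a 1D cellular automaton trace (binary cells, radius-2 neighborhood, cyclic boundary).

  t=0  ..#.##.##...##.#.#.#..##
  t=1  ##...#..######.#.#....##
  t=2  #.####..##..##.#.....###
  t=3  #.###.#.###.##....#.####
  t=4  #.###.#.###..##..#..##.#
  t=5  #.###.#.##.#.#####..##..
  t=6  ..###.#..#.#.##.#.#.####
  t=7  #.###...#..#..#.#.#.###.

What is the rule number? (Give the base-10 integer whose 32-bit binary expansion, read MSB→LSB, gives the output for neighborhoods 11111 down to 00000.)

  #####|.  b31=0 t=1,i=10
  ####.|#  b30=1 t=1,i=0
  ###.#|#  b29=1 t=1,i=13
  ###..|.  b28=0 t=1,i=1
  ##.##|.  b27=0 t=0,i=6
  ##.#.|.  b26=0 t=0,i=14
  ##..#|#  b25=1 t=0,i=0
  ##...|#  b24=1 t=0,i=9
  #.###|#  b23=1 t=2,i=2
  #.##.|.  b22=0 t=0,i=4
  #.#.#|#  b21=1 t=0,i=15
  #.#..|.  b20=0 t=0,i=19
  #..##|.  b19=0 t=0,i=21
  #..#.|#  b18=1 t=0,i=1
  #...#|#  b17=1 t=0,i=10
  #....|.  b16=0 t=1,i=19
  .####|#  b15=1 t=1,i=9
  .###.|#  b14=1 t=3,i=3
  .##.#|#  b13=1 t=0,i=5
  .##..|#  b12=1 t=0,i=8
  .#.##|.  b11=0 t=0,i=3
  .#.#.|.  b10=0 t=0,i=16
  .#..#|.  b9=0 t=0,i=20
  .#...|.  b8=0 t=1,i=18
  ..###|#  b7=1 t=1,i=8
  ..##.|#  b6=1 t=0,i=12
  ..#.#|.  b5=0 t=0,i=2
  ..#..|#  b4=1 t=1,i=5
  ...##|#  b3=1 t=0,i=11
  ...#.|#  b2=1 t=1,i=4
  ....#|.  b1=0 t=1,i=20
  .....|#  b0=1 t=2,i=18
  bits 01100011101001101111000011011101 = 1671885021

1671885021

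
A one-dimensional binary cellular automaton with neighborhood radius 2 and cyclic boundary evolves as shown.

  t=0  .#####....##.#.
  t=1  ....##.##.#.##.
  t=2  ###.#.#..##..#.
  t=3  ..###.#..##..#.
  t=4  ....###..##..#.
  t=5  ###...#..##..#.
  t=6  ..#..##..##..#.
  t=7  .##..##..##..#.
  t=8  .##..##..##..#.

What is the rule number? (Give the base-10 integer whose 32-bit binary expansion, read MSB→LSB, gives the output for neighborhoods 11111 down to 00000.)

2083590263

  ##### -> .   bit 31 = 0  t=0,i=3
  ####. -> #   bit 30 = 1  t=0,i=4
  ###.# -> #   bit 29 = 1  t=2,i=2
  ###.. -> #   bit 28 = 1  t=0,i=5
  ##.## -> #   bit 27 = 1  t=1,i=6
  ##.#. -> #   bit 26 = 1  t=0,i=12
  ##..# -> .   bit 25 = 0  t=2,i=11
  ##... -> .   bit 24 = 0  t=0,i=6
  #.### -> .   bit 23 = 0  t=2,i=0
  #.##. -> .   bit 22 = 0  t=1,i=7
  #.#.# -> #   bit 21 = 1  t=1,i=10
  #.#.. -> #   bit 20 = 1  t=0,i=13
  #..## -> .   bit 19 = 0  t=0,i=0
  #..#. -> .   bit 18 = 0  t=2,i=12
  #...# -> .   bit 17 = 0  t=3,i=0
  #.... -> #   bit 16 = 1  t=0,i=7
  .#### -> .   bit 15 = 0  t=0,i=2
  .###. -> .   bit 14 = 0  t=2,i=1
  .##.# -> .   bit 13 = 0  t=0,i=11
  .##.. -> #   bit 12 = 1  t=1,i=13
  .#.## -> .   bit 11 = 0  t=1,i=11
  .#.#. -> .   bit 10 = 0  t=2,i=5
  .#..# -> .   bit 9 = 0  t=0,i=14
  .#... -> .   bit 8 = 0  t=3,i=14
  ..### -> .   bit 7 = 0  t=0,i=1
  ..##. -> #   bit 6 = 1  t=0,i=10
  ..#.# -> #   bit 5 = 1  t=2,i=13
  ..#.. -> #   bit 4 = 1  t=3,i=13
  ...## -> .   bit 3 = 0  t=0,i=9
  ...#. -> #   bit 2 = 1  t=5,i=5
  ....# -> #   bit 1 = 1  t=0,i=8
  ..... -> #   bit 0 = 1  t=1,i=1
  bits 01111100001100010001000001110111 = 2083590263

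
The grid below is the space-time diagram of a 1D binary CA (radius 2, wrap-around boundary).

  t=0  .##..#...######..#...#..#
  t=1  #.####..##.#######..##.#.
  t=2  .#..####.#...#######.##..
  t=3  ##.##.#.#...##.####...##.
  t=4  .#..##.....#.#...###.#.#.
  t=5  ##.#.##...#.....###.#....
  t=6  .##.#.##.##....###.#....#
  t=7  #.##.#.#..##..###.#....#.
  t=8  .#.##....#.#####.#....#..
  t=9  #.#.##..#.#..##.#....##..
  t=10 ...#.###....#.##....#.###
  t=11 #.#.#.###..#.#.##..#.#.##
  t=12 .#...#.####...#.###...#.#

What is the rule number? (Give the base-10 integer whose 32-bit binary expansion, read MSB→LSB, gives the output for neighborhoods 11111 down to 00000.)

3607918748

  #####|#  b31=1 t=0,i=11
  ####.|#  b30=1 t=0,i=13
  ###.#|.  b29=0 t=2,i=7
  ###..|#  b28=1 t=0,i=14
  ##.##|.  b27=0 t=1,i=10
  ##.#.|#  b26=1 t=1,i=22
  ##..#|#  b25=1 t=0,i=3
  ##...|#  b24=1 t=2,i=23
  #.###|.  b23=0 t=1,i=2
  #.##.|.  b22=0 t=0,i=1
  #.#.#|.  b21=0 t=1,i=0
  #.#..|.  b20=0 t=2,i=9
  #..##|#  b19=1 t=1,i=7
  #..#.|#  b18=1 t=0,i=4
  #...#|.  b17=0 t=0,i=7
  #....|.  b16=0 t=4,i=7
  .####|.  b15=0 t=0,i=10
  .###.|#  b14=1 t=4,i=18
  .##.#|#  b13=1 t=1,i=9
  .##..|#  b12=1 t=0,i=2
  .#.##|#  b11=1 t=0,i=0
  .#.#.|.  b10=0 t=1,i=24
  .#..#|.  b9=0 t=0,i=22
  .#...|.  b8=0 t=0,i=6
  ..###|#  b7=1 t=0,i=9
  ..##.|.  b6=0 t=1,i=8
  ..#.#|.  b5=0 t=0,i=24
  ..#..|#  b4=1 t=0,i=5
  ...##|#  b3=1 t=0,i=8
  ...#.|#  b2=1 t=0,i=20
  ....#|.  b1=0 t=4,i=9
  .....|.  b0=0 t=4,i=8
  bits 11010111000011000111100010011100 = 3607918748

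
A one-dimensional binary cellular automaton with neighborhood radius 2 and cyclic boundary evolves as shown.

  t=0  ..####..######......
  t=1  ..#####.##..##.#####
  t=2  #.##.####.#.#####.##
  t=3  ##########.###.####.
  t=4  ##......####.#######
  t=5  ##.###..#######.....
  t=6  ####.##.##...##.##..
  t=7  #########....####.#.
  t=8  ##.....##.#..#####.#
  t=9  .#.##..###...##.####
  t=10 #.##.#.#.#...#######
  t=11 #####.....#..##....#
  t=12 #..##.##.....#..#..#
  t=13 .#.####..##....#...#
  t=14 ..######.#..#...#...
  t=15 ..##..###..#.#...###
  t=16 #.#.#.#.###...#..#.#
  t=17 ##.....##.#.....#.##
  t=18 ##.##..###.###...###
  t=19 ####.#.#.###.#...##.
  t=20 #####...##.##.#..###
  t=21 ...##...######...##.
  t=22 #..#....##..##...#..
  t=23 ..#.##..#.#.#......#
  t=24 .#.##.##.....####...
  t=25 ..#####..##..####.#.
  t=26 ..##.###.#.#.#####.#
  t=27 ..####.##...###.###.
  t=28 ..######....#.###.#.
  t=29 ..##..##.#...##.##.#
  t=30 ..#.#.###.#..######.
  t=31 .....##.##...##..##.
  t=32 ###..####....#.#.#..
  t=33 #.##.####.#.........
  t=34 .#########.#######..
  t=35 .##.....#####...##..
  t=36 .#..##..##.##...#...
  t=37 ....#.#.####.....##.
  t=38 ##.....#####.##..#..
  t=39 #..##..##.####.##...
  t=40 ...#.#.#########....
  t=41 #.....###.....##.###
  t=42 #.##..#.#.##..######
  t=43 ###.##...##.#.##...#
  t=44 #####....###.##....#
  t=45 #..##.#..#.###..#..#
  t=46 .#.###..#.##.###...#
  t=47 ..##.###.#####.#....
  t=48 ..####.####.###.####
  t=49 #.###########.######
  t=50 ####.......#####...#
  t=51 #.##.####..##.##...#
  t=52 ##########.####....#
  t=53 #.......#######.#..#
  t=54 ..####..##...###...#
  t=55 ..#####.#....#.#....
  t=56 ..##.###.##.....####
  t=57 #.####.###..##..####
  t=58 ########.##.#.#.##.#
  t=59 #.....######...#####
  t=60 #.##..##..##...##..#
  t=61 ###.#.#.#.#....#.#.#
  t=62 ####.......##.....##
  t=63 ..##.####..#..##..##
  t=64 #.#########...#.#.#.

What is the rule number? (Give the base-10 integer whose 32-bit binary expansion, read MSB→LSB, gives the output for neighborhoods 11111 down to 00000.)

2126883265

  nb #####: next=.  (t=0,i=10, bit31=0)
  nb ####.: next=#  (t=0,i=4, bit30=1)
  nb ###.#: next=#  (t=1,i=6, bit29=1)
  nb ###..: next=#  (t=0,i=5, bit28=1)
  nb ##.##: next=#  (t=1,i=7, bit27=1)
  nb ##.#.: next=#  (t=2,i=9, bit26=1)
  nb ##..#: next=#  (t=0,i=6, bit25=1)
  nb ##...: next=.  (t=0,i=14, bit24=0)
  nb #.###: next=#  (t=1,i=15, bit23=1)
  nb #.##.: next=#  (t=1,i=8, bit22=1)
  nb #.#.#: next=.  (t=2,i=10, bit21=0)
  nb #.#..: next=.  (t=8,i=10, bit20=0)
  nb #..##: next=.  (t=0,i=7, bit19=0)
  nb #..#.: next=#  (t=12,i=15, bit18=1)
  nb #...#: next=.  (t=6,i=11, bit17=0)
  nb #....: next=#  (t=0,i=15, bit16=1)
  nb .####: next=#  (t=0,i=3, bit15=1)
  nb .###.: next=.  (t=2,i=19, bit14=0)
  nb .##.#: next=#  (t=1,i=13, bit13=1)
  nb .##..: next=.  (t=1,i=9, bit12=0)
  nb .#.##: next=#  (t=2,i=11, bit11=1)
  nb .#.#.: next=.  (t=10,i=6, bit10=0)
  nb .#..#: next=.  (t=8,i=11, bit9=0)
  nb .#...: next=#  (t=10,i=10, bit8=1)
  nb ..###: next=#  (t=0,i=2, bit7=1)
  nb ..##.: next=#  (t=1,i=12, bit6=1)
  nb ..#.#: next=.  (t=13,i=19, bit5=0)
  nb ..#..: next=.  (t=11,i=10, bit4=0)
  nb ...##: next=.  (t=0,i=1, bit3=0)
  nb ...#.: next=.  (t=11,i=9, bit2=0)
  nb ....#: next=.  (t=0,i=0, bit1=0)
  nb .....: next=#  (t=0,i=16, bit0=1)
  bits 01111110110001011010100111000001 = 2126883265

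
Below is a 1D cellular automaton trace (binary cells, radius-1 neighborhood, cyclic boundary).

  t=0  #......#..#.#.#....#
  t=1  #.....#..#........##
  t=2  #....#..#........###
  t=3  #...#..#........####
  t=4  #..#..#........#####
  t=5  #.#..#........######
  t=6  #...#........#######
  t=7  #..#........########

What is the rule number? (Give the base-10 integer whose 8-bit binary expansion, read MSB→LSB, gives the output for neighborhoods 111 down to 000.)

202

  nb ###: next=#  (t=1,i=19, bit7=1)
  nb ##.: next=#  (t=0,i=0, bit6=1)
  nb #.#: next=.  (t=0,i=11, bit5=0)
  nb #..: next=.  (t=0,i=1, bit4=0)
  nb .##: next=#  (t=0,i=19, bit3=1)
  nb .#.: next=.  (t=0,i=7, bit2=0)
  nb ..#: next=#  (t=0,i=6, bit1=1)
  nb ...: next=.  (t=0,i=2, bit0=0)
  bits 11001010 = 202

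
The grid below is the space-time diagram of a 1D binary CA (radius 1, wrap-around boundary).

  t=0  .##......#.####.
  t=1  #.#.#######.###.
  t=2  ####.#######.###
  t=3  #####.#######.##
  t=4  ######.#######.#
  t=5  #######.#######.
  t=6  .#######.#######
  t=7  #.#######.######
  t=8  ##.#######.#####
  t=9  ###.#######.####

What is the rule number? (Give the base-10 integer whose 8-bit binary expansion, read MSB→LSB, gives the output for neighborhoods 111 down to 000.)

  nb ###: next=#  (t=0,i=12, bit7=1)
  nb ##.: next=#  (t=0,i=2, bit6=1)
  nb #.#: next=#  (t=0,i=10, bit5=1)
  nb #..: next=.  (t=0,i=3, bit4=0)
  nb .##: next=.  (t=0,i=1, bit3=0)
  nb .#.: next=#  (t=0,i=9, bit2=1)
  nb ..#: next=#  (t=0,i=0, bit1=1)
  nb ...: next=#  (t=0,i=4, bit0=1)
  bits 11100111 = 231

231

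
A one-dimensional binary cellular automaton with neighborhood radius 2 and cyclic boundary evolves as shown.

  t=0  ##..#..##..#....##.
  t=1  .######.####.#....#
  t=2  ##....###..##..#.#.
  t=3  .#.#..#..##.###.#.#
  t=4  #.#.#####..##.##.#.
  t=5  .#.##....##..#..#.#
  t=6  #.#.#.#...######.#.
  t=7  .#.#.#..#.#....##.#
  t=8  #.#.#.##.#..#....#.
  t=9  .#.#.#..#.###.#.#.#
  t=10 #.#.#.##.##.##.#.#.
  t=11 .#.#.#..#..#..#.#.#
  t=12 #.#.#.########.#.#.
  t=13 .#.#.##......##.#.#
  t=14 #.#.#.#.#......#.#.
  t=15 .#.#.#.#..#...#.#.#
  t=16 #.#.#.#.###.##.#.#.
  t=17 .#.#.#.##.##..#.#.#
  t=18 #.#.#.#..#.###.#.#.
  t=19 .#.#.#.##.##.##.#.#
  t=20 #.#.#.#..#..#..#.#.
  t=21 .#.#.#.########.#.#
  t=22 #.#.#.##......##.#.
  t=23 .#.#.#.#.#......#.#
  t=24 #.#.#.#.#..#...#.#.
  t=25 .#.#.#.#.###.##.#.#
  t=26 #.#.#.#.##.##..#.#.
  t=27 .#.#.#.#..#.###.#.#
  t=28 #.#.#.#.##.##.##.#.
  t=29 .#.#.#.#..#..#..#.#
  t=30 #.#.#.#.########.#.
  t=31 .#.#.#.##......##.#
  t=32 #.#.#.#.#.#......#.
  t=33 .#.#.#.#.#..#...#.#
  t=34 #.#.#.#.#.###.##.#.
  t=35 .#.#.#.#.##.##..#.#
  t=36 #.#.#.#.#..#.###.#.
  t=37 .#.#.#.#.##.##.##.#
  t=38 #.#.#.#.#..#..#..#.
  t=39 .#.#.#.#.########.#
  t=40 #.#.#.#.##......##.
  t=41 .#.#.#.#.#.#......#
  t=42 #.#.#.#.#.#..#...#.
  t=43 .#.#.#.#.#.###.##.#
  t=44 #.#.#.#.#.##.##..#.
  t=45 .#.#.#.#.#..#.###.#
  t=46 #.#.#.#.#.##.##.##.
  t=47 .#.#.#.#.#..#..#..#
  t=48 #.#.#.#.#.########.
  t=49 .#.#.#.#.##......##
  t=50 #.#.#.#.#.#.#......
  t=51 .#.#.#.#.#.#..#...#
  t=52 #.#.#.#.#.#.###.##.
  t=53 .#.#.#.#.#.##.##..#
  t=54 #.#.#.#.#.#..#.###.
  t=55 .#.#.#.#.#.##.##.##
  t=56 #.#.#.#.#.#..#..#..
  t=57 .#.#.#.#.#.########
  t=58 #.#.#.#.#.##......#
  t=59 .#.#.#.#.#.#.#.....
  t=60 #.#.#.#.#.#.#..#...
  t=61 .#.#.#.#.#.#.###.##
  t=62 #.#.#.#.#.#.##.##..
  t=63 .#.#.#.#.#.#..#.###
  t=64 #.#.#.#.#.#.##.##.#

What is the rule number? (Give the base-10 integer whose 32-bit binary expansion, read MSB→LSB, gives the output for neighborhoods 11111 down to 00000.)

781131412

  nb #####: next=.  (t=1,i=3, bit31=0)
  nb ####.: next=.  (t=1,i=5, bit30=0)
  nb ###.#: next=#  (t=1,i=6, bit29=1)
  nb ###..: next=.  (t=2,i=8, bit28=0)
  nb ##.##: next=#  (t=0,i=18, bit27=1)
  nb ##.#.: next=#  (t=1,i=12, bit26=1)
  nb ##..#: next=#  (t=0,i=2, bit25=1)
  nb ##...: next=.  (t=2,i=2, bit24=0)
  nb #.###: next=#  (t=1,i=1, bit23=1)
  nb #.##.: next=.  (t=0,i=0, bit22=0)
  nb #.#.#: next=.  (t=2,i=17, bit21=0)
  nb #.#..: next=.  (t=1,i=13, bit20=0)
  nb #..##: next=#  (t=0,i=6, bit19=1)
  nb #..#.: next=#  (t=0,i=3, bit18=1)
  nb #...#: next=#  (t=6,i=8, bit17=1)
  nb #....: next=#  (t=0,i=13, bit16=1)
  nb .####: next=.  (t=1,i=2, bit15=0)
  nb .###.: next=.  (t=2,i=7, bit14=0)
  nb .##.#: next=.  (t=0,i=17, bit13=0)
  nb .##..: next=#  (t=0,i=1, bit12=1)
  nb .#.##: next=#  (t=1,i=0, bit11=1)
  nb .#.#.: next=#  (t=2,i=16, bit10=1)
  nb .#..#: next=#  (t=0,i=5, bit9=1)
  nb .#...: next=.  (t=0,i=12, bit8=0)
  nb ..###: next=#  (t=2,i=6, bit7=1)
  nb ..##.: next=.  (t=0,i=7, bit6=0)
  nb ..#.#: next=.  (t=1,i=18, bit5=0)
  nb ..#..: next=#  (t=0,i=4, bit4=1)
  nb ...##: next=.  (t=0,i=15, bit3=0)
  nb ...#.: next=#  (t=1,i=17, bit2=1)
  nb ....#: next=.  (t=0,i=14, bit1=0)
  nb .....: next=.  (t=13,i=9, bit0=0)
  bits 00101110100011110001111010010100 = 781131412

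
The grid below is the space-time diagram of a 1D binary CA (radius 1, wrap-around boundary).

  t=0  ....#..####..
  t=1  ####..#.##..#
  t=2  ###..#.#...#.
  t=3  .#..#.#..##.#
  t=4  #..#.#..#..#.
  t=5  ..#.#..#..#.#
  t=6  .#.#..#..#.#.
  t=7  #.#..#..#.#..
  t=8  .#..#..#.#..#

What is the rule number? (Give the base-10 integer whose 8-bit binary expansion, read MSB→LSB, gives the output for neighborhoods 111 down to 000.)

163

  nb ###: next=#  (t=0,i=8, bit7=1)
  nb ##.: next=.  (t=0,i=10, bit6=0)
  nb #.#: next=#  (t=1,i=7, bit5=1)
  nb #..: next=.  (t=0,i=5, bit4=0)
  nb .##: next=.  (t=0,i=7, bit3=0)
  nb .#.: next=.  (t=0,i=4, bit2=0)
  nb ..#: next=#  (t=0,i=3, bit1=1)
  nb ...: next=#  (t=0,i=0, bit0=1)
  bits 10100011 = 163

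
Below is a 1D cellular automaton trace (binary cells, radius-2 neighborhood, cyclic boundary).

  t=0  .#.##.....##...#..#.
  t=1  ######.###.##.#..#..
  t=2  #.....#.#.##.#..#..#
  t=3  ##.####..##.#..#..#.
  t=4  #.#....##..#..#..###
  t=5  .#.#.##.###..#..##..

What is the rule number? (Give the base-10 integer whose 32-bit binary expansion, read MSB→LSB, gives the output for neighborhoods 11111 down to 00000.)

  [31] ##### => .  t=1,i=2
  [30] ####. => .  t=1,i=4
  [29] ###.# => .  t=1,i=5
  [28] ###.. => .  t=3,i=6
  [27] ##.## => #  t=1,i=6
  [26] ##.#. => #  t=1,i=13
  [25] ##..# => #  t=3,i=7
  [24] ##... => #  t=0,i=5
  [23] #.### => .  t=1,i=7
  [22] #.##. => #  t=0,i=3
  [21] #.#.# => .  t=2,i=8
  [20] #.#.. => .  t=1,i=14
  [19] #..## => #  t=1,i=19
  [18] #..#. => #  t=0,i=0
  [17] #...# => .  t=0,i=13
  [16] #.... => .  t=0,i=6
  [15] .#### => .  t=1,i=1
  [14] .###. => #  t=1,i=8
  [13] .##.# => .  t=1,i=12
  [12] .##.. => #  t=0,i=4
  [11] .#.## => #  t=0,i=2
  [10] .#.#. => .  t=2,i=7
  [9] .#..# => .  t=0,i=16
  [8] .#... => #  t=4,i=3
  [7] ..### => #  t=1,i=0
  [6] ..##. => .  t=0,i=10
  [5] ..#.# => #  t=0,i=1
  [4] ..#.. => .  t=0,i=15
  [3] ...## => #  t=0,i=9
  [2] ...#. => #  t=0,i=14
  [1] ....# => #  t=0,i=8
  [0] ..... => #  t=0,i=7
  bits 00001111010011000101100110101111 = 256661935

256661935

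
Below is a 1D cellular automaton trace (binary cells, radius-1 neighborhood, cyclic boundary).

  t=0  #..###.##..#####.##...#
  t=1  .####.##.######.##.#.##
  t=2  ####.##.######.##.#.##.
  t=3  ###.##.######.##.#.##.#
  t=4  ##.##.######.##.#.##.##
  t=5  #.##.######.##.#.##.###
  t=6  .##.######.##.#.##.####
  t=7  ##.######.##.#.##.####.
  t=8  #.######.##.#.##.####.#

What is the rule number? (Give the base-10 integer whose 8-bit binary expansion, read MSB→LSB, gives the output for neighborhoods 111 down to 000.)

186

  ### -> #   bit 7 = 1  t=0,i=4
  ##. -> .   bit 6 = 0  t=0,i=0
  #.# -> #   bit 5 = 1  t=0,i=6
  #.. -> #   bit 4 = 1  t=0,i=1
  .## -> #   bit 3 = 1  t=0,i=3
  .#. -> .   bit 2 = 0  t=1,i=19
  ..# -> #   bit 1 = 1  t=0,i=2
  ... -> .   bit 0 = 0  t=0,i=20
  bits 10111010 = 186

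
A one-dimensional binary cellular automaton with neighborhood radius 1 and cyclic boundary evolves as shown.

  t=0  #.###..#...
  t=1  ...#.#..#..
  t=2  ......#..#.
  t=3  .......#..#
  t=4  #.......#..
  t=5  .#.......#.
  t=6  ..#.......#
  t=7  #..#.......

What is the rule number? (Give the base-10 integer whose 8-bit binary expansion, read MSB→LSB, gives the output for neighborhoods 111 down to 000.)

  ### -> #   bit 7 = 1  t=0,i=3
  ##. -> .   bit 6 = 0  t=0,i=4
  #.# -> .   bit 5 = 0  t=0,i=1
  #.. -> #   bit 4 = 1  t=0,i=5
  .## -> .   bit 3 = 0  t=0,i=2
  .#. -> .   bit 2 = 0  t=0,i=0
  ..# -> .   bit 1 = 0  t=0,i=6
  ... -> .   bit 0 = 0  t=0,i=9
  bits 10010000 = 144

144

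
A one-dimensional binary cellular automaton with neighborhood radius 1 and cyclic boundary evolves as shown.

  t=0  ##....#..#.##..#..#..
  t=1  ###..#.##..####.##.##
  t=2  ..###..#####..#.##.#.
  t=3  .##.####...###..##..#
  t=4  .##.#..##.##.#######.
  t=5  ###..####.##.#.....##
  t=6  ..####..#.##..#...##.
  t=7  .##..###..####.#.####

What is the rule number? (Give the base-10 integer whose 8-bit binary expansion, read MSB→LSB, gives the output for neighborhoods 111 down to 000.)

90

  ### -> .   bit 7 = 0  t=1,i=0
  ##. -> #   bit 6 = 1  t=0,i=1
  #.# -> .   bit 5 = 0  t=0,i=10
  #.. -> #   bit 4 = 1  t=0,i=2
  .## -> #   bit 3 = 1  t=0,i=0
  .#. -> .   bit 2 = 0  t=0,i=6
  ..# -> #   bit 1 = 1  t=0,i=5
  ... -> .   bit 0 = 0  t=0,i=3
  bits 01011010 = 90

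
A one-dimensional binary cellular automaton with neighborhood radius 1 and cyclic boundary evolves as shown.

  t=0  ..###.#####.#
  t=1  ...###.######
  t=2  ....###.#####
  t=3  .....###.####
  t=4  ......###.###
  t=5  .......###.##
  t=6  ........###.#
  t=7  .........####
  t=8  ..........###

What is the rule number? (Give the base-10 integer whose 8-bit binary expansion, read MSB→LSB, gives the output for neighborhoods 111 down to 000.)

  ### -> #   bit 7 = 1  t=0,i=3
  ##. -> #   bit 6 = 1  t=0,i=4
  #.# -> #   bit 5 = 1  t=0,i=5
  #.. -> .   bit 4 = 0  t=0,i=0
  .## -> .   bit 3 = 0  t=0,i=2
  .#. -> #   bit 2 = 1  t=0,i=12
  ..# -> .   bit 1 = 0  t=0,i=1
  ... -> .   bit 0 = 0  t=1,i=1
  bits 11100100 = 228

228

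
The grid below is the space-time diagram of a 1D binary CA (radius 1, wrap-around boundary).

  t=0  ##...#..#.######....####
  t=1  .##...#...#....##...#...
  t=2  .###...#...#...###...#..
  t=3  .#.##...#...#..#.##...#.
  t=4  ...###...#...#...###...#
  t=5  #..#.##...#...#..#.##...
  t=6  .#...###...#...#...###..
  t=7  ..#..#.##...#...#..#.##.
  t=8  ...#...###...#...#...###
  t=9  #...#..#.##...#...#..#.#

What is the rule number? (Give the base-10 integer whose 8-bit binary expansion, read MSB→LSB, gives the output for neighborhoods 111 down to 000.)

  ###|.  b7=0 t=0,i=0
  ##.|#  b6=1 t=0,i=1
  #.#|.  b5=0 t=0,i=9
  #..|#  b4=1 t=0,i=2
  .##|#  b3=1 t=0,i=10
  .#.|.  b2=0 t=0,i=5
  ..#|.  b1=0 t=0,i=4
  ...|.  b0=0 t=0,i=3
  bits 01011000 = 88

88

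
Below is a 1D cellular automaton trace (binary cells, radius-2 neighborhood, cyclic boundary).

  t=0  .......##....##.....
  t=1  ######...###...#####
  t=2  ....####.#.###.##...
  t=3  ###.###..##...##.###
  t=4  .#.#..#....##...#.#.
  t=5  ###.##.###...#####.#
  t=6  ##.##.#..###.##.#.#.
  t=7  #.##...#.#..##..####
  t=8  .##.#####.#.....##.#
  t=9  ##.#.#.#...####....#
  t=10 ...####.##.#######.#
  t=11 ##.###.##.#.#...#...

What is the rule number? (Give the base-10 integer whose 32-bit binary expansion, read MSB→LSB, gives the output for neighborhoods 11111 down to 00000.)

1499959207

  nb #####: next=.  (t=1,i=0, bit31=0)
  nb ####.: next=#  (t=1,i=4, bit30=1)
  nb ###.#: next=.  (t=2,i=7, bit29=0)
  nb ###..: next=#  (t=1,i=5, bit28=1)
  nb ##.##: next=#  (t=2,i=14, bit27=1)
  nb ##.#.: next=.  (t=2,i=8, bit26=0)
  nb ##..#: next=.  (t=3,i=7, bit25=0)
  nb ##...: next=#  (t=0,i=9, bit24=1)
  nb #.###: next=.  (t=2,i=11, bit23=0)
  nb #.##.: next=#  (t=2,i=15, bit22=1)
  nb #.#.#: next=#  (t=2,i=9, bit21=1)
  nb #.#..: next=.  (t=4,i=3, bit20=0)
  nb #..##: next=.  (t=3,i=8, bit19=0)
  nb #..#.: next=#  (t=4,i=0, bit18=1)
  nb #...#: next=#  (t=1,i=7, bit17=1)
  nb #....: next=#  (t=0,i=10, bit16=1)
  nb .####: next=#  (t=1,i=16, bit15=1)
  nb .###.: next=.  (t=1,i=10, bit14=0)
  nb .##.#: next=.  (t=3,i=15, bit13=0)
  nb .##..: next=.  (t=0,i=8, bit12=0)
  nb .#.##: next=#  (t=2,i=10, bit11=1)
  nb .#.#.: next=#  (t=4,i=2, bit10=1)
  nb .#..#: next=#  (t=4,i=4, bit9=1)
  nb .#...: next=#  (t=4,i=7, bit8=1)
  nb ..###: next=#  (t=1,i=9, bit7=1)
  nb ..##.: next=.  (t=0,i=7, bit6=0)
  nb ..#.#: next=#  (t=4,i=1, bit5=1)
  nb ..#..: next=.  (t=4,i=6, bit4=0)
  nb ...##: next=.  (t=0,i=6, bit3=0)
  nb ...#.: next=#  (t=4,i=15, bit2=1)
  nb ....#: next=#  (t=0,i=5, bit1=1)
  nb .....: next=#  (t=0,i=0, bit0=1)
  bits 01011001011001111000111110100111 = 1499959207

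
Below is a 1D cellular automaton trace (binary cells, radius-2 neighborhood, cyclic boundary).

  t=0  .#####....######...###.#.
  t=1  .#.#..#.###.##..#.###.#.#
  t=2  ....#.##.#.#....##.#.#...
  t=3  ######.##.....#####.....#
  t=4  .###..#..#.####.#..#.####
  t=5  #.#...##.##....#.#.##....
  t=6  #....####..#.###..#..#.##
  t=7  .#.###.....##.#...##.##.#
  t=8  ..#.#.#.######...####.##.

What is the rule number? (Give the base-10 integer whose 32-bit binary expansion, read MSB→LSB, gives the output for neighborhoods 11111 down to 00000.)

  nb #####: next=#  (t=0,i=3, bit31=1)
  nb ####.: next=.  (t=0,i=4, bit30=0)
  nb ###.#: next=.  (t=0,i=21, bit29=0)
  nb ###..: next=.  (t=0,i=5, bit28=0)
  nb ##.##: next=#  (t=1,i=11, bit27=1)
  nb ##.#.: next=#  (t=0,i=22, bit26=1)
  nb ##..#: next=.  (t=1,i=14, bit25=0)
  nb ##...: next=#  (t=0,i=6, bit24=1)
  nb #.###: next=.  (t=1,i=8, bit23=0)
  nb #.##.: next=.  (t=1,i=12, bit22=0)
  nb #.#.#: next=.  (t=1,i=1, bit21=0)
  nb #.#..: next=.  (t=0,i=23, bit20=0)
  nb #..##: next=.  (t=0,i=0, bit19=0)
  nb #..#.: next=.  (t=1,i=5, bit18=0)
  nb #...#: next=.  (t=0,i=17, bit17=0)
  nb #....: next=.  (t=0,i=7, bit16=0)
  nb .####: next=.  (t=0,i=2, bit15=0)
  nb .###.: next=#  (t=0,i=20, bit14=1)
  nb .##.#: next=#  (t=2,i=7, bit13=1)
  nb .##..: next=.  (t=1,i=13, bit12=0)
  nb .#.##: next=#  (t=1,i=7, bit11=1)
  nb .#.#.: next=.  (t=1,i=0, bit10=0)
  nb .#..#: next=#  (t=0,i=24, bit9=1)
  nb .#...: next=.  (t=2,i=12, bit8=0)
  nb ..###: next=#  (t=0,i=1, bit7=1)
  nb ..##.: next=#  (t=2,i=16, bit6=1)
  nb ..#.#: next=#  (t=1,i=6, bit5=1)
  nb ..#..: next=#  (t=4,i=6, bit4=1)
  nb ...##: next=#  (t=0,i=9, bit3=1)
  nb ...#.: next=#  (t=2,i=3, bit2=1)
  nb ....#: next=#  (t=0,i=8, bit1=1)
  nb .....: next=#  (t=2,i=0, bit0=1)
  bits 10001101000000000110101011111111 = 2365614847

2365614847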